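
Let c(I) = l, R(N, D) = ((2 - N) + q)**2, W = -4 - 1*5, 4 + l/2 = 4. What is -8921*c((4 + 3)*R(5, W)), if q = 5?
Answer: 0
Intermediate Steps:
l = 0 (l = -8 + 2*4 = -8 + 8 = 0)
W = -9 (W = -4 - 5 = -9)
R(N, D) = (7 - N)**2 (R(N, D) = ((2 - N) + 5)**2 = (7 - N)**2)
c(I) = 0
-8921*c((4 + 3)*R(5, W)) = -8921*0 = 0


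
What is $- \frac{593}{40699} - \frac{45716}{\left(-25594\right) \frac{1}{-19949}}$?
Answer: $- \frac{18558517243779}{520825103} \approx -35633.0$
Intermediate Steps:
$- \frac{593}{40699} - \frac{45716}{\left(-25594\right) \frac{1}{-19949}} = \left(-593\right) \frac{1}{40699} - \frac{45716}{\left(-25594\right) \left(- \frac{1}{19949}\right)} = - \frac{593}{40699} - \frac{45716}{\frac{25594}{19949}} = - \frac{593}{40699} - \frac{455994242}{12797} = - \frac{18558517243779}{520825103}$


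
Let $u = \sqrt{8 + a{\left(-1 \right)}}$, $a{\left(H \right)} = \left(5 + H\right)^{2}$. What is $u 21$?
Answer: $42 \sqrt{6} \approx 102.88$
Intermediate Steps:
$u = 2 \sqrt{6}$ ($u = \sqrt{8 + \left(5 - 1\right)^{2}} = \sqrt{8 + 4^{2}} = \sqrt{8 + 16} = \sqrt{24} = 2 \sqrt{6} \approx 4.899$)
$u 21 = 2 \sqrt{6} \cdot 21 = 42 \sqrt{6}$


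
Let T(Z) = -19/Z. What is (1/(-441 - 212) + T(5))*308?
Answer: -3822896/3265 ≈ -1170.9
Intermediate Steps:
(1/(-441 - 212) + T(5))*308 = (1/(-441 - 212) - 19/5)*308 = (1/(-653) - 19*⅕)*308 = (-1/653 - 19/5)*308 = -12412/3265*308 = -3822896/3265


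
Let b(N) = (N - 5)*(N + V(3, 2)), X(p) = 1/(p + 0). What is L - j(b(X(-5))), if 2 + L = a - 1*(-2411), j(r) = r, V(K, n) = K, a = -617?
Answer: 45164/25 ≈ 1806.6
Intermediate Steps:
X(p) = 1/p
b(N) = (-5 + N)*(3 + N) (b(N) = (N - 5)*(N + 3) = (-5 + N)*(3 + N))
L = 1792 (L = -2 + (-617 - 1*(-2411)) = -2 + (-617 + 2411) = -2 + 1794 = 1792)
L - j(b(X(-5))) = 1792 - (-15 + (1/(-5))² - 2/(-5)) = 1792 - (-15 + (-⅕)² - 2*(-⅕)) = 1792 - (-15 + 1/25 + ⅖) = 1792 - 1*(-364/25) = 1792 + 364/25 = 45164/25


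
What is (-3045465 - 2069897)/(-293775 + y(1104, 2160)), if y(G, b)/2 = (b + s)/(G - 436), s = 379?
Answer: 1708530908/98118311 ≈ 17.413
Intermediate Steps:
y(G, b) = 2*(379 + b)/(-436 + G) (y(G, b) = 2*((b + 379)/(G - 436)) = 2*((379 + b)/(-436 + G)) = 2*(379 + b)/(-436 + G))
(-3045465 - 2069897)/(-293775 + y(1104, 2160)) = (-3045465 - 2069897)/(-293775 + 2*(379 + 2160)/(-436 + 1104)) = -5115362/(-293775 + 2*2539/668) = -5115362/(-293775 + 2*(1/668)*2539) = -5115362/(-293775 + 2539/334) = -5115362/(-98118311/334) = -5115362*(-334/98118311) = 1708530908/98118311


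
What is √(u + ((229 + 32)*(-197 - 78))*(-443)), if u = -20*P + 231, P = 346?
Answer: 2*√7947409 ≈ 5638.2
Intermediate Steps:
u = -6689 (u = -20*346 + 231 = -6920 + 231 = -6689)
√(u + ((229 + 32)*(-197 - 78))*(-443)) = √(-6689 + ((229 + 32)*(-197 - 78))*(-443)) = √(-6689 + (261*(-275))*(-443)) = √(-6689 - 71775*(-443)) = √(-6689 + 31796325) = √31789636 = 2*√7947409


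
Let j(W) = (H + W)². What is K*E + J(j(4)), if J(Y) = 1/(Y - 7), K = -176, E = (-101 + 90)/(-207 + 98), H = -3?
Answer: -11725/654 ≈ -17.928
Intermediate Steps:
E = 11/109 (E = -11/(-109) = -11*(-1/109) = 11/109 ≈ 0.10092)
j(W) = (-3 + W)²
J(Y) = 1/(-7 + Y)
K*E + J(j(4)) = -176*11/109 + 1/(-7 + (-3 + 4)²) = -1936/109 + 1/(-7 + 1²) = -1936/109 + 1/(-7 + 1) = -1936/109 + 1/(-6) = -1936/109 - ⅙ = -11725/654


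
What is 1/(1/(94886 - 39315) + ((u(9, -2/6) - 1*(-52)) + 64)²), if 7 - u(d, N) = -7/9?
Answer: 4501251/68963388797 ≈ 6.5270e-5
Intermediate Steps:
u(d, N) = 70/9 (u(d, N) = 7 - (-7)/9 = 7 - 1*(-7/9) = 7 + 7/9 = 70/9)
1/(1/(94886 - 39315) + ((u(9, -2/6) - 1*(-52)) + 64)²) = 1/(1/(94886 - 39315) + ((70/9 - 1*(-52)) + 64)²) = 1/(1/55571 + ((70/9 + 52) + 64)²) = 1/(1/55571 + (538/9 + 64)²) = 1/(1/55571 + (1114/9)²) = 1/(1/55571 + 1240996/81) = 1/(68963388797/4501251) = 4501251/68963388797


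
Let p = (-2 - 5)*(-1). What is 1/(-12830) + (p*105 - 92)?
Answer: 8249689/12830 ≈ 643.00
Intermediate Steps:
p = 7 (p = -7*(-1) = 7)
1/(-12830) + (p*105 - 92) = 1/(-12830) + (7*105 - 92) = -1/12830 + (735 - 92) = -1/12830 + 643 = 8249689/12830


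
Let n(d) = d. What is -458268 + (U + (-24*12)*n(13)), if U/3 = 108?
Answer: -461688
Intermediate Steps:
U = 324 (U = 3*108 = 324)
-458268 + (U + (-24*12)*n(13)) = -458268 + (324 - 24*12*13) = -458268 + (324 - 288*13) = -458268 + (324 - 3744) = -458268 - 3420 = -461688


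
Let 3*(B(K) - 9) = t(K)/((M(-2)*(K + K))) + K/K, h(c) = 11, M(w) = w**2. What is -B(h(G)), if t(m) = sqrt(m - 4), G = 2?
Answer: -28/3 - sqrt(7)/264 ≈ -9.3434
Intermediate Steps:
t(m) = sqrt(-4 + m)
B(K) = 28/3 + sqrt(-4 + K)/(24*K) (B(K) = 9 + (sqrt(-4 + K)/(((-2)**2*(K + K))) + K/K)/3 = 9 + (sqrt(-4 + K)/((4*(2*K))) + 1)/3 = 9 + (sqrt(-4 + K)/((8*K)) + 1)/3 = 9 + (sqrt(-4 + K)*(1/(8*K)) + 1)/3 = 9 + (sqrt(-4 + K)/(8*K) + 1)/3 = 9 + (1 + sqrt(-4 + K)/(8*K))/3 = 9 + (1/3 + sqrt(-4 + K)/(24*K)) = 28/3 + sqrt(-4 + K)/(24*K))
-B(h(G)) = -(sqrt(-4 + 11) + 224*11)/(24*11) = -(sqrt(7) + 2464)/(24*11) = -(2464 + sqrt(7))/(24*11) = -(28/3 + sqrt(7)/264) = -28/3 - sqrt(7)/264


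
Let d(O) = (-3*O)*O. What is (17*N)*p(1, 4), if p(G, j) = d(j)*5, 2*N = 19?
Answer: -38760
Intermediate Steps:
N = 19/2 (N = (½)*19 = 19/2 ≈ 9.5000)
d(O) = -3*O²
p(G, j) = -15*j² (p(G, j) = -3*j²*5 = -15*j²)
(17*N)*p(1, 4) = (17*(19/2))*(-15*4²) = 323*(-15*16)/2 = (323/2)*(-240) = -38760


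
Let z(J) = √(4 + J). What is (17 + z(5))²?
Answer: 400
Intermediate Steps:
(17 + z(5))² = (17 + √(4 + 5))² = (17 + √9)² = (17 + 3)² = 20² = 400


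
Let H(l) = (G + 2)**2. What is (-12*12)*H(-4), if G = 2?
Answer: -2304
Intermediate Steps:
H(l) = 16 (H(l) = (2 + 2)**2 = 4**2 = 16)
(-12*12)*H(-4) = -12*12*16 = -144*16 = -2304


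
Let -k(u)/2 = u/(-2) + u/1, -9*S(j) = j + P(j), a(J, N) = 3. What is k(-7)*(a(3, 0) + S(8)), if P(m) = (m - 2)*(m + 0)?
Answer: -203/9 ≈ -22.556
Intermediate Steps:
P(m) = m*(-2 + m) (P(m) = (-2 + m)*m = m*(-2 + m))
S(j) = -j/9 - j*(-2 + j)/9 (S(j) = -(j + j*(-2 + j))/9 = -j/9 - j*(-2 + j)/9)
k(u) = -u (k(u) = -2*(u/(-2) + u/1) = -2*(u*(-½) + u*1) = -2*(-u/2 + u) = -u)
k(-7)*(a(3, 0) + S(8)) = (-1*(-7))*(3 + (⅑)*8*(1 - 1*8)) = 7*(3 + (⅑)*8*(1 - 8)) = 7*(3 + (⅑)*8*(-7)) = 7*(3 - 56/9) = 7*(-29/9) = -203/9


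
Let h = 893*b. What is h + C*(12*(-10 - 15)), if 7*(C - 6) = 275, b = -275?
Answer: -1814125/7 ≈ -2.5916e+5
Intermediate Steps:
C = 317/7 (C = 6 + (⅐)*275 = 6 + 275/7 = 317/7 ≈ 45.286)
h = -245575 (h = 893*(-275) = -245575)
h + C*(12*(-10 - 15)) = -245575 + 317*(12*(-10 - 15))/7 = -245575 + 317*(12*(-25))/7 = -245575 + (317/7)*(-300) = -245575 - 95100/7 = -1814125/7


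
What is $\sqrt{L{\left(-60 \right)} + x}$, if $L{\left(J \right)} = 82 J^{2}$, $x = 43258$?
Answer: $\sqrt{338458} \approx 581.77$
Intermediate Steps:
$\sqrt{L{\left(-60 \right)} + x} = \sqrt{82 \left(-60\right)^{2} + 43258} = \sqrt{82 \cdot 3600 + 43258} = \sqrt{295200 + 43258} = \sqrt{338458}$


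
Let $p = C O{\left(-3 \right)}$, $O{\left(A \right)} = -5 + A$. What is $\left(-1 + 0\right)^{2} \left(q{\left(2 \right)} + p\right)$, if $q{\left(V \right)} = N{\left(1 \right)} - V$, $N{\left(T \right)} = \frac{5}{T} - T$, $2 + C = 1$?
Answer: $10$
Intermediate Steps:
$C = -1$ ($C = -2 + 1 = -1$)
$N{\left(T \right)} = - T + \frac{5}{T}$
$p = 8$ ($p = - (-5 - 3) = \left(-1\right) \left(-8\right) = 8$)
$q{\left(V \right)} = 4 - V$ ($q{\left(V \right)} = \left(\left(-1\right) 1 + \frac{5}{1}\right) - V = \left(-1 + 5 \cdot 1\right) - V = \left(-1 + 5\right) - V = 4 - V$)
$\left(-1 + 0\right)^{2} \left(q{\left(2 \right)} + p\right) = \left(-1 + 0\right)^{2} \left(\left(4 - 2\right) + 8\right) = \left(-1\right)^{2} \left(\left(4 - 2\right) + 8\right) = 1 \left(2 + 8\right) = 1 \cdot 10 = 10$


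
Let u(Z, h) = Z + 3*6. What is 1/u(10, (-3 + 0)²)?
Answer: 1/28 ≈ 0.035714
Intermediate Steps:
u(Z, h) = 18 + Z (u(Z, h) = Z + 18 = 18 + Z)
1/u(10, (-3 + 0)²) = 1/(18 + 10) = 1/28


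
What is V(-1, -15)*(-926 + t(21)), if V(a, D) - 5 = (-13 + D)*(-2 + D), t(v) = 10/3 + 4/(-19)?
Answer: -25302524/57 ≈ -4.4390e+5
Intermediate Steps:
t(v) = 178/57 (t(v) = 10*(⅓) + 4*(-1/19) = 10/3 - 4/19 = 178/57)
V(a, D) = 5 + (-13 + D)*(-2 + D)
V(-1, -15)*(-926 + t(21)) = (31 + (-15)² - 15*(-15))*(-926 + 178/57) = (31 + 225 + 225)*(-52604/57) = 481*(-52604/57) = -25302524/57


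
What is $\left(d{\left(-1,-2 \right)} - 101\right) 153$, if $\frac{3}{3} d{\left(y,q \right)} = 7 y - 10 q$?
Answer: $-13464$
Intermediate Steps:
$d{\left(y,q \right)} = - 10 q + 7 y$ ($d{\left(y,q \right)} = 7 y - 10 q = - 10 q + 7 y$)
$\left(d{\left(-1,-2 \right)} - 101\right) 153 = \left(\left(\left(-10\right) \left(-2\right) + 7 \left(-1\right)\right) - 101\right) 153 = \left(\left(20 - 7\right) - 101\right) 153 = \left(13 - 101\right) 153 = \left(-88\right) 153 = -13464$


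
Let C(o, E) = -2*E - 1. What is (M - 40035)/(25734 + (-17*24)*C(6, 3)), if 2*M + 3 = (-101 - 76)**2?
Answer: -4062/4765 ≈ -0.85247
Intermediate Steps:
C(o, E) = -1 - 2*E
M = 15663 (M = -3/2 + (-101 - 76)**2/2 = -3/2 + (1/2)*(-177)**2 = -3/2 + (1/2)*31329 = -3/2 + 31329/2 = 15663)
(M - 40035)/(25734 + (-17*24)*C(6, 3)) = (15663 - 40035)/(25734 + (-17*24)*(-1 - 2*3)) = -24372/(25734 - 408*(-1 - 6)) = -24372/(25734 - 408*(-7)) = -24372/(25734 + 2856) = -24372/28590 = -24372*1/28590 = -4062/4765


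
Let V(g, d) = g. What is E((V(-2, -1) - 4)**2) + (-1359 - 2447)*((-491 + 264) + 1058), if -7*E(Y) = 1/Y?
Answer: -797022073/252 ≈ -3.1628e+6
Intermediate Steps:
E(Y) = -1/(7*Y)
E((V(-2, -1) - 4)**2) + (-1359 - 2447)*((-491 + 264) + 1058) = -1/(7*(-2 - 4)**2) + (-1359 - 2447)*((-491 + 264) + 1058) = -1/(7*((-6)**2)) - 3806*(-227 + 1058) = -1/7/36 - 3806*831 = -1/7*1/36 - 3162786 = -1/252 - 3162786 = -797022073/252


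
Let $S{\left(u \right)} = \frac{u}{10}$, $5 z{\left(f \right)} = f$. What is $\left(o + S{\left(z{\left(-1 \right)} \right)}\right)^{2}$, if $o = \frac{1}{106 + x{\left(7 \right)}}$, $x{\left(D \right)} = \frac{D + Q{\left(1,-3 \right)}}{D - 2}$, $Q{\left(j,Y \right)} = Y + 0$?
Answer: $\frac{5041}{44555625} \approx 0.00011314$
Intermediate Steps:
$z{\left(f \right)} = \frac{f}{5}$
$S{\left(u \right)} = \frac{u}{10}$ ($S{\left(u \right)} = u \frac{1}{10} = \frac{u}{10}$)
$Q{\left(j,Y \right)} = Y$
$x{\left(D \right)} = \frac{-3 + D}{-2 + D}$ ($x{\left(D \right)} = \frac{D - 3}{D - 2} = \frac{-3 + D}{-2 + D}$)
$o = \frac{5}{534}$ ($o = \frac{1}{106 + \frac{-3 + 7}{-2 + 7}} = \frac{1}{106 + \frac{1}{5} \cdot 4} = \frac{1}{106 + \frac{4}{5}} = \frac{1}{\frac{534}{5}} = \frac{5}{534} \approx 0.0093633$)
$\left(o + S{\left(z{\left(-1 \right)} \right)}\right)^{2} = \left(\frac{5}{534} + \frac{\frac{1}{5} \left(-1\right)}{10}\right)^{2} = \left(\frac{5}{534} + \frac{1}{10} \left(- \frac{1}{5}\right)\right)^{2} = \left(\frac{5}{534} - \frac{1}{50}\right)^{2} = \left(- \frac{71}{6675}\right)^{2} = \frac{5041}{44555625}$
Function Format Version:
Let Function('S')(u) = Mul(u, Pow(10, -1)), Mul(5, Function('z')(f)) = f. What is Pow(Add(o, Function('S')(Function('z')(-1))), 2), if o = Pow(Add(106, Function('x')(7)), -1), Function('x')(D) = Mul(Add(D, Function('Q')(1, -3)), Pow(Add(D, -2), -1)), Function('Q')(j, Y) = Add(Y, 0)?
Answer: Rational(5041, 44555625) ≈ 0.00011314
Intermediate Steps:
Function('z')(f) = Mul(Rational(1, 5), f)
Function('S')(u) = Mul(Rational(1, 10), u) (Function('S')(u) = Mul(u, Rational(1, 10)) = Mul(Rational(1, 10), u))
Function('Q')(j, Y) = Y
Function('x')(D) = Mul(Pow(Add(-2, D), -1), Add(-3, D)) (Function('x')(D) = Mul(Add(D, -3), Pow(Add(D, -2), -1)) = Mul(Add(-3, D), Pow(Add(-2, D), -1)) = Mul(Pow(Add(-2, D), -1), Add(-3, D)))
o = Rational(5, 534) (o = Pow(Add(106, Mul(Pow(Add(-2, 7), -1), Add(-3, 7))), -1) = Pow(Add(106, Mul(Pow(5, -1), 4)), -1) = Pow(Add(106, Mul(Rational(1, 5), 4)), -1) = Pow(Add(106, Rational(4, 5)), -1) = Pow(Rational(534, 5), -1) = Rational(5, 534) ≈ 0.0093633)
Pow(Add(o, Function('S')(Function('z')(-1))), 2) = Pow(Add(Rational(5, 534), Mul(Rational(1, 10), Mul(Rational(1, 5), -1))), 2) = Pow(Add(Rational(5, 534), Mul(Rational(1, 10), Rational(-1, 5))), 2) = Pow(Add(Rational(5, 534), Rational(-1, 50)), 2) = Pow(Rational(-71, 6675), 2) = Rational(5041, 44555625)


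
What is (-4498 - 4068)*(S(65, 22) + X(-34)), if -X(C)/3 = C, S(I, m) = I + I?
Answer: -1987312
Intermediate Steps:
S(I, m) = 2*I
X(C) = -3*C
(-4498 - 4068)*(S(65, 22) + X(-34)) = (-4498 - 4068)*(2*65 - 3*(-34)) = -8566*(130 + 102) = -8566*232 = -1987312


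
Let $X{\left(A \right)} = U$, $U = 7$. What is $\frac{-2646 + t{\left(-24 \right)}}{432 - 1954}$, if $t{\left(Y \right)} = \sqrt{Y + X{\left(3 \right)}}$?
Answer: $\frac{1323}{761} - \frac{i \sqrt{17}}{1522} \approx 1.7385 - 0.002709 i$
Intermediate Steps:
$X{\left(A \right)} = 7$
$t{\left(Y \right)} = \sqrt{7 + Y}$ ($t{\left(Y \right)} = \sqrt{Y + 7} = \sqrt{7 + Y}$)
$\frac{-2646 + t{\left(-24 \right)}}{432 - 1954} = \frac{-2646 + \sqrt{7 - 24}}{432 - 1954} = \frac{-2646 + \sqrt{-17}}{432 - 1954} = \frac{-2646 + i \sqrt{17}}{432 - 1954} = \frac{-2646 + i \sqrt{17}}{-1522} = \left(-2646 + i \sqrt{17}\right) \left(- \frac{1}{1522}\right) = \frac{1323}{761} - \frac{i \sqrt{17}}{1522}$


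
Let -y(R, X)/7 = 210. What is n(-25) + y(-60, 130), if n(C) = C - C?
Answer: -1470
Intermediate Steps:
y(R, X) = -1470 (y(R, X) = -7*210 = -1470)
n(C) = 0
n(-25) + y(-60, 130) = 0 - 1470 = -1470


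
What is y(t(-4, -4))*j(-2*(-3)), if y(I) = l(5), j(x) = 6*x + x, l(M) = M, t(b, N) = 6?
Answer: 210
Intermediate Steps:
j(x) = 7*x
y(I) = 5
y(t(-4, -4))*j(-2*(-3)) = 5*(7*(-2*(-3))) = 5*(7*6) = 5*42 = 210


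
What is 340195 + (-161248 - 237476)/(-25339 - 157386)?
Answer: 62162530099/182725 ≈ 3.4020e+5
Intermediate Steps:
340195 + (-161248 - 237476)/(-25339 - 157386) = 340195 - 398724/(-182725) = 340195 - 398724*(-1/182725) = 340195 + 398724/182725 = 62162530099/182725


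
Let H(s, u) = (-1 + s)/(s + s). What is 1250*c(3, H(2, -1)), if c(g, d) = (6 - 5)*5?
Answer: 6250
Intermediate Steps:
H(s, u) = (-1 + s)/(2*s) (H(s, u) = (-1 + s)/((2*s)) = (-1 + s)*(1/(2*s)) = (-1 + s)/(2*s))
c(g, d) = 5 (c(g, d) = 1*5 = 5)
1250*c(3, H(2, -1)) = 1250*5 = 6250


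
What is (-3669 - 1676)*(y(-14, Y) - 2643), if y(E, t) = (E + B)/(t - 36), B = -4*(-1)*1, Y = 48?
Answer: 84787735/6 ≈ 1.4131e+7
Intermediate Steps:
B = 4 (B = 4*1 = 4)
y(E, t) = (4 + E)/(-36 + t) (y(E, t) = (E + 4)/(t - 36) = (4 + E)/(-36 + t))
(-3669 - 1676)*(y(-14, Y) - 2643) = (-3669 - 1676)*((4 - 14)/(-36 + 48) - 2643) = -5345*(-10/12 - 2643) = -5345*((1/12)*(-10) - 2643) = -5345*(-⅚ - 2643) = -5345*(-15863/6) = 84787735/6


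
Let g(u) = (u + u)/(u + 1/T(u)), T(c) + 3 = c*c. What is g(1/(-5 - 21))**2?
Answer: 16434916/384277609 ≈ 0.042768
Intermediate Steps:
T(c) = -3 + c**2 (T(c) = -3 + c*c = -3 + c**2)
g(u) = 2*u/(u + 1/(-3 + u**2)) (g(u) = (u + u)/(u + 1/(-3 + u**2)) = (2*u)/(u + 1/(-3 + u**2)) = 2*u/(u + 1/(-3 + u**2)))
g(1/(-5 - 21))**2 = (2*(-3 + (1/(-5 - 21))**2)/((-5 - 21)*(1 + (-3 + (1/(-5 - 21))**2)/(-5 - 21))))**2 = (2*(-3 + (1/(-26))**2)/(-26*(1 + (-3 + (1/(-26))**2)/(-26))))**2 = (2*(-1/26)*(-3 + (-1/26)**2)/(1 - (-3 + (-1/26)**2)/26))**2 = (2*(-1/26)*(-3 + 1/676)/(1 - (-3 + 1/676)/26))**2 = (2*(-1/26)*(-2027/676)/(1 - 1/26*(-2027/676)))**2 = (2*(-1/26)*(-2027/676)/(1 + 2027/17576))**2 = (2*(-1/26)*(-2027/676)/(19603/17576))**2 = (2*(-1/26)*(17576/19603)*(-2027/676))**2 = (4054/19603)**2 = 16434916/384277609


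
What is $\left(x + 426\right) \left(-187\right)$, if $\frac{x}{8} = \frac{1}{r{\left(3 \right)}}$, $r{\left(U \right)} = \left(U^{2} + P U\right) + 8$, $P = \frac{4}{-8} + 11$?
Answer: $- \frac{7730206}{97} \approx -79693.0$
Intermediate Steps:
$P = \frac{21}{2}$ ($P = 4 \left(- \frac{1}{8}\right) + 11 = - \frac{1}{2} + 11 = \frac{21}{2} \approx 10.5$)
$r{\left(U \right)} = 8 + U^{2} + \frac{21 U}{2}$ ($r{\left(U \right)} = \left(U^{2} + \frac{21 U}{2}\right) + 8 = 8 + U^{2} + \frac{21 U}{2}$)
$x = \frac{16}{97}$ ($x = \frac{8}{8 + 3^{2} + \frac{21}{2} \cdot 3} = \frac{8}{8 + 9 + \frac{63}{2}} = \frac{8}{\frac{97}{2}} = 8 \cdot \frac{2}{97} = \frac{16}{97} \approx 0.16495$)
$\left(x + 426\right) \left(-187\right) = \left(\frac{16}{97} + 426\right) \left(-187\right) = \frac{41338}{97} \left(-187\right) = - \frac{7730206}{97}$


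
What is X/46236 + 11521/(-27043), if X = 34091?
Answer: 389237957/1250360148 ≈ 0.31130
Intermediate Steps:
X/46236 + 11521/(-27043) = 34091/46236 + 11521/(-27043) = 34091*(1/46236) + 11521*(-1/27043) = 34091/46236 - 11521/27043 = 389237957/1250360148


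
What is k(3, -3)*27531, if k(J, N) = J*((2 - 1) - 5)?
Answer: -330372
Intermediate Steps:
k(J, N) = -4*J (k(J, N) = J*(1 - 5) = J*(-4) = -4*J)
k(3, -3)*27531 = -4*3*27531 = -12*27531 = -330372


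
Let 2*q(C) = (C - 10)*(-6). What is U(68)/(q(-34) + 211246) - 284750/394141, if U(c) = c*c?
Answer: -1716687574/2450374597 ≈ -0.70058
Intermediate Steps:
q(C) = 30 - 3*C (q(C) = ((C - 10)*(-6))/2 = ((-10 + C)*(-6))/2 = (60 - 6*C)/2 = 30 - 3*C)
U(c) = c²
U(68)/(q(-34) + 211246) - 284750/394141 = 68²/((30 - 3*(-34)) + 211246) - 284750/394141 = 4624/((30 + 102) + 211246) - 284750*1/394141 = 4624/(132 + 211246) - 284750/394141 = 4624/211378 - 284750/394141 = 4624*(1/211378) - 284750/394141 = 136/6217 - 284750/394141 = -1716687574/2450374597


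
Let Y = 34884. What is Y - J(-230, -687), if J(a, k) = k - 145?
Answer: 35716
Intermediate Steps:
J(a, k) = -145 + k
Y - J(-230, -687) = 34884 - (-145 - 687) = 34884 - 1*(-832) = 34884 + 832 = 35716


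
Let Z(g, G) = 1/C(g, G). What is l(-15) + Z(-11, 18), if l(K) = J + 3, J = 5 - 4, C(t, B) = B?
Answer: 73/18 ≈ 4.0556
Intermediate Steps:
J = 1
Z(g, G) = 1/G
l(K) = 4 (l(K) = 1 + 3 = 4)
l(-15) + Z(-11, 18) = 4 + 1/18 = 73/18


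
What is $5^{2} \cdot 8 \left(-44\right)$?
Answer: $-8800$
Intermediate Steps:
$5^{2} \cdot 8 \left(-44\right) = 25 \cdot 8 \left(-44\right) = 200 \left(-44\right) = -8800$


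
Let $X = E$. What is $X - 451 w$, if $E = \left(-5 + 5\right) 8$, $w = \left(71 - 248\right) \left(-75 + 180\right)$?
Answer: $8381835$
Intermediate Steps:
$w = -18585$ ($w = \left(-177\right) 105 = -18585$)
$E = 0$ ($E = 0 \cdot 8 = 0$)
$X = 0$
$X - 451 w = 0 - -8381835 = 0 + 8381835 = 8381835$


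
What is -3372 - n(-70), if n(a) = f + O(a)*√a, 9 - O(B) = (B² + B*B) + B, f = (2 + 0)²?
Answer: -3376 + 9721*I*√70 ≈ -3376.0 + 81332.0*I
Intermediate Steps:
f = 4 (f = 2² = 4)
O(B) = 9 - B - 2*B² (O(B) = 9 - ((B² + B*B) + B) = 9 - ((B² + B²) + B) = 9 - (2*B² + B) = 9 - (B + 2*B²) = 9 + (-B - 2*B²) = 9 - B - 2*B²)
n(a) = 4 + √a*(9 - a - 2*a²) (n(a) = 4 + (9 - a - 2*a²)*√a = 4 + √a*(9 - a - 2*a²))
-3372 - n(-70) = -3372 - (4 + √(-70)*(9 - 1*(-70) - 2*(-70)²)) = -3372 - (4 + (I*√70)*(9 + 70 - 2*4900)) = -3372 - (4 + (I*√70)*(9 + 70 - 9800)) = -3372 - (4 + (I*√70)*(-9721)) = -3372 - (4 - 9721*I*√70) = -3372 + (-4 + 9721*I*√70) = -3376 + 9721*I*√70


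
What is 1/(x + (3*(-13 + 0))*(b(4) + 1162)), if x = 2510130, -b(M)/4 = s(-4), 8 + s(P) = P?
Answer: 1/2462940 ≈ 4.0602e-7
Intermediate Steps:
s(P) = -8 + P
b(M) = 48 (b(M) = -4*(-8 - 4) = -4*(-12) = 48)
1/(x + (3*(-13 + 0))*(b(4) + 1162)) = 1/(2510130 + (3*(-13 + 0))*(48 + 1162)) = 1/(2510130 + (3*(-13))*1210) = 1/(2510130 - 39*1210) = 1/(2510130 - 47190) = 1/2462940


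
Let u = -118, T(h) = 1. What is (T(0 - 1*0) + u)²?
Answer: 13689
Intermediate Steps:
(T(0 - 1*0) + u)² = (1 - 118)² = (-117)² = 13689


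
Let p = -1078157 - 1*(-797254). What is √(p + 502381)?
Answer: √221478 ≈ 470.61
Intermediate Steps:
p = -280903 (p = -1078157 + 797254 = -280903)
√(p + 502381) = √(-280903 + 502381) = √221478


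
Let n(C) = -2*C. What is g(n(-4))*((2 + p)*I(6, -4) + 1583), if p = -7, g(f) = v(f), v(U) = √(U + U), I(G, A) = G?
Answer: 6212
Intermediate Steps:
v(U) = √2*√U (v(U) = √(2*U) = √2*√U)
g(f) = √2*√f
g(n(-4))*((2 + p)*I(6, -4) + 1583) = (√2*√(-2*(-4)))*((2 - 7)*6 + 1583) = (√2*√8)*(-5*6 + 1583) = (√2*(2*√2))*(-30 + 1583) = 4*1553 = 6212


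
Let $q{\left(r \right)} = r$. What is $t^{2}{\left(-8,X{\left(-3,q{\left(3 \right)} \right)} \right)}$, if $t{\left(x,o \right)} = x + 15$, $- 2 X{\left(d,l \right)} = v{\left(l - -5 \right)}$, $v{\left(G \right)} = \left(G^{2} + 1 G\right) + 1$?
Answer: $49$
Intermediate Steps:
$v{\left(G \right)} = 1 + G + G^{2}$ ($v{\left(G \right)} = \left(G^{2} + G\right) + 1 = \left(G + G^{2}\right) + 1 = 1 + G + G^{2}$)
$X{\left(d,l \right)} = -3 - \frac{l}{2} - \frac{\left(5 + l\right)^{2}}{2}$ ($X{\left(d,l \right)} = - \frac{1 + \left(l - -5\right) + \left(l - -5\right)^{2}}{2} = - \frac{1 + \left(l + 5\right) + \left(l + 5\right)^{2}}{2} = - \frac{1 + \left(5 + l\right) + \left(5 + l\right)^{2}}{2} = - \frac{6 + l + \left(5 + l\right)^{2}}{2} = -3 - \frac{l}{2} - \frac{\left(5 + l\right)^{2}}{2}$)
$t{\left(x,o \right)} = 15 + x$
$t^{2}{\left(-8,X{\left(-3,q{\left(3 \right)} \right)} \right)} = \left(15 - 8\right)^{2} = 7^{2} = 49$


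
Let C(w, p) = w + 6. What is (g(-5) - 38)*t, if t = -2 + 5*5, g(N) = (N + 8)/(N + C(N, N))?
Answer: -3565/4 ≈ -891.25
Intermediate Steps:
C(w, p) = 6 + w
g(N) = (8 + N)/(6 + 2*N) (g(N) = (N + 8)/(N + (6 + N)) = (8 + N)/(6 + 2*N))
t = 23 (t = -2 + 25 = 23)
(g(-5) - 38)*t = ((8 - 5)/(2*(3 - 5)) - 38)*23 = ((1/2)*3/(-2) - 38)*23 = ((1/2)*(-1/2)*3 - 38)*23 = (-3/4 - 38)*23 = -155/4*23 = -3565/4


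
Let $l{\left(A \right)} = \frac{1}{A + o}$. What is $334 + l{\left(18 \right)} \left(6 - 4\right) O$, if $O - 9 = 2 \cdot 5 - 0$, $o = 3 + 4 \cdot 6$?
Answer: $\frac{15068}{45} \approx 334.84$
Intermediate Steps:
$o = 27$ ($o = 3 + 24 = 27$)
$O = 19$ ($O = 9 + \left(2 \cdot 5 - 0\right) = 9 + \left(10 + 0\right) = 9 + 10 = 19$)
$l{\left(A \right)} = \frac{1}{27 + A}$ ($l{\left(A \right)} = \frac{1}{A + 27} = \frac{1}{27 + A}$)
$334 + l{\left(18 \right)} \left(6 - 4\right) O = 334 + \frac{\left(6 - 4\right) 19}{27 + 18} = 334 + \frac{2 \cdot 19}{45} = 334 + \frac{1}{45} \cdot 38 = 334 + \frac{38}{45} = \frac{15068}{45}$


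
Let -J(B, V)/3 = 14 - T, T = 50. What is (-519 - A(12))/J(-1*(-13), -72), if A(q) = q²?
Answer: -221/36 ≈ -6.1389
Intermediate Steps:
J(B, V) = 108 (J(B, V) = -3*(14 - 1*50) = -3*(14 - 50) = -3*(-36) = 108)
(-519 - A(12))/J(-1*(-13), -72) = (-519 - 1*12²)/108 = (-519 - 1*144)*(1/108) = (-519 - 144)*(1/108) = -663*1/108 = -221/36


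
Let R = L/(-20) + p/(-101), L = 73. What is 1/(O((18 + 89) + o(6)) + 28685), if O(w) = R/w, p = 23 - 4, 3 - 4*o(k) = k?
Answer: 214625/6156510372 ≈ 3.4861e-5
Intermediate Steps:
o(k) = ¾ - k/4
p = 19
R = -7753/2020 (R = 73/(-20) + 19/(-101) = 73*(-1/20) + 19*(-1/101) = -73/20 - 19/101 = -7753/2020 ≈ -3.8381)
O(w) = -7753/(2020*w)
1/(O((18 + 89) + o(6)) + 28685) = 1/(-7753/(2020*((18 + 89) + (¾ - ¼*6))) + 28685) = 1/(-7753/(2020*(107 + (¾ - 3/2))) + 28685) = 1/(-7753/(2020*(107 - ¾)) + 28685) = 1/(-7753/(2020*425/4) + 28685) = 1/(-7753/2020*4/425 + 28685) = 1/(-7753/214625 + 28685) = 1/(6156510372/214625) = 214625/6156510372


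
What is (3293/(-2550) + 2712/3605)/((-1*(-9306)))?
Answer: -90103/1555413300 ≈ -5.7929e-5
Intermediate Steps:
(3293/(-2550) + 2712/3605)/((-1*(-9306))) = (3293*(-1/2550) + 2712*(1/3605))/9306 = (-3293/2550 + 2712/3605)*(1/9306) = -991133/1838550*1/9306 = -90103/1555413300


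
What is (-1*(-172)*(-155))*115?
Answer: -3065900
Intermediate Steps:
(-1*(-172)*(-155))*115 = (172*(-155))*115 = -26660*115 = -3065900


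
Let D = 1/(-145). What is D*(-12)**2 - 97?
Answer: -14209/145 ≈ -97.993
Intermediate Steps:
D = -1/145 ≈ -0.0068966
D*(-12)**2 - 97 = -1/145*(-12)**2 - 97 = -1/145*144 - 97 = -144/145 - 97 = -14209/145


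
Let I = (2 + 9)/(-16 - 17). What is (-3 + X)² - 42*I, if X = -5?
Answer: 78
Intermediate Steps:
I = -⅓ (I = 11/(-33) = 11*(-1/33) = -⅓ ≈ -0.33333)
(-3 + X)² - 42*I = (-3 - 5)² - 42*(-⅓) = (-8)² + 14 = 64 + 14 = 78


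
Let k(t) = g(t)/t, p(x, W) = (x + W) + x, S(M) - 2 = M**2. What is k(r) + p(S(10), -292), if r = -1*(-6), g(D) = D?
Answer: -87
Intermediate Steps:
r = 6
S(M) = 2 + M**2
p(x, W) = W + 2*x (p(x, W) = (W + x) + x = W + 2*x)
k(t) = 1 (k(t) = t/t = 1)
k(r) + p(S(10), -292) = 1 + (-292 + 2*(2 + 10**2)) = 1 + (-292 + 2*(2 + 100)) = 1 + (-292 + 2*102) = 1 + (-292 + 204) = 1 - 88 = -87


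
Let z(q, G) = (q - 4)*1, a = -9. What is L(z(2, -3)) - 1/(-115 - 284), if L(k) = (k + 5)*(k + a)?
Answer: -13166/399 ≈ -32.997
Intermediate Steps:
z(q, G) = -4 + q (z(q, G) = (-4 + q)*1 = -4 + q)
L(k) = (-9 + k)*(5 + k) (L(k) = (k + 5)*(k - 9) = (5 + k)*(-9 + k) = (-9 + k)*(5 + k))
L(z(2, -3)) - 1/(-115 - 284) = (-45 + (-4 + 2)² - 4*(-4 + 2)) - 1/(-115 - 284) = (-45 + (-2)² - 4*(-2)) - 1/(-399) = (-45 + 4 + 8) - 1*(-1/399) = -33 + 1/399 = -13166/399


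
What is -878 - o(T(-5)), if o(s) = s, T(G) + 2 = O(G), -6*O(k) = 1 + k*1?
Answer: -2630/3 ≈ -876.67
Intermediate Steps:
O(k) = -⅙ - k/6 (O(k) = -(1 + k*1)/6 = -(1 + k)/6 = -⅙ - k/6)
T(G) = -13/6 - G/6 (T(G) = -2 + (-⅙ - G/6) = -13/6 - G/6)
-878 - o(T(-5)) = -878 - (-13/6 - ⅙*(-5)) = -878 - (-13/6 + ⅚) = -878 - 1*(-4/3) = -878 + 4/3 = -2630/3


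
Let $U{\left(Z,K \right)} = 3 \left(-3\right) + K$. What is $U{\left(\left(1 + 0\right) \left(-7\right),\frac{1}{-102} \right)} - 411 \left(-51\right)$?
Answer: $\frac{2137103}{102} \approx 20952.0$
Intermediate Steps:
$U{\left(Z,K \right)} = -9 + K$
$U{\left(\left(1 + 0\right) \left(-7\right),\frac{1}{-102} \right)} - 411 \left(-51\right) = \left(-9 + \frac{1}{-102}\right) - 411 \left(-51\right) = \left(-9 - \frac{1}{102}\right) - -20961 = - \frac{919}{102} + 20961 = \frac{2137103}{102}$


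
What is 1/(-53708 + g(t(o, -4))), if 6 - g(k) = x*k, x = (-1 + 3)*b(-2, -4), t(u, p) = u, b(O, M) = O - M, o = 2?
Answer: -1/53710 ≈ -1.8619e-5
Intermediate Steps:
x = 4 (x = (-1 + 3)*(-2 - 1*(-4)) = 2*(-2 + 4) = 2*2 = 4)
g(k) = 6 - 4*k
1/(-53708 + g(t(o, -4))) = 1/(-53708 + (6 - 4*2)) = 1/(-53708 + (6 - 8)) = 1/(-53708 - 2) = 1/(-53710) = -1/53710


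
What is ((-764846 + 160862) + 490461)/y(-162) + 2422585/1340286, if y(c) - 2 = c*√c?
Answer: (-76074221204*I + 1766064465*√2)/(1340286*(I + 729*√2)) ≈ 1.7541 - 55.057*I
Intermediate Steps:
y(c) = 2 + c^(3/2) (y(c) = 2 + c*√c = 2 + c^(3/2))
((-764846 + 160862) + 490461)/y(-162) + 2422585/1340286 = ((-764846 + 160862) + 490461)/(2 + (-162)^(3/2)) + 2422585/1340286 = (-603984 + 490461)/(2 - 1458*I*√2) + 2422585*(1/1340286) = -113523/(2 - 1458*I*√2) + 2422585/1340286 = 2422585/1340286 - 113523/(2 - 1458*I*√2)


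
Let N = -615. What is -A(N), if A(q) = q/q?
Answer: -1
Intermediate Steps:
A(q) = 1
-A(N) = -1*1 = -1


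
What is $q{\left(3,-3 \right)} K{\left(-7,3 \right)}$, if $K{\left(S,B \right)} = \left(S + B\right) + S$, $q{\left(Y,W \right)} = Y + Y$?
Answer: $-66$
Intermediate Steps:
$q{\left(Y,W \right)} = 2 Y$
$K{\left(S,B \right)} = B + 2 S$ ($K{\left(S,B \right)} = \left(B + S\right) + S = B + 2 S$)
$q{\left(3,-3 \right)} K{\left(-7,3 \right)} = 2 \cdot 3 \left(3 + 2 \left(-7\right)\right) = 6 \left(3 - 14\right) = 6 \left(-11\right) = -66$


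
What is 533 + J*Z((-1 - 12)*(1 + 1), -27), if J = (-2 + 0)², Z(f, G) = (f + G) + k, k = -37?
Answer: 173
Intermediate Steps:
Z(f, G) = -37 + G + f (Z(f, G) = (f + G) - 37 = (G + f) - 37 = -37 + G + f)
J = 4 (J = (-2)² = 4)
533 + J*Z((-1 - 12)*(1 + 1), -27) = 533 + 4*(-37 - 27 + (-1 - 12)*(1 + 1)) = 533 + 4*(-37 - 27 - 13*2) = 533 + 4*(-37 - 27 - 26) = 533 + 4*(-90) = 533 - 360 = 173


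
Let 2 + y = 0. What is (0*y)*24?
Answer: 0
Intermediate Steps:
y = -2 (y = -2 + 0 = -2)
(0*y)*24 = (0*(-2))*24 = 0*24 = 0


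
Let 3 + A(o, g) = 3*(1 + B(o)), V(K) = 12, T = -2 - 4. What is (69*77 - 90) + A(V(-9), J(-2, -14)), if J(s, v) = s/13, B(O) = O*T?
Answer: 5007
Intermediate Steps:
T = -6
B(O) = -6*O (B(O) = O*(-6) = -6*O)
J(s, v) = s/13 (J(s, v) = s*(1/13) = s/13)
A(o, g) = -18*o (A(o, g) = -3 + 3*(1 - 6*o) = -3 + (3 - 18*o) = -18*o)
(69*77 - 90) + A(V(-9), J(-2, -14)) = (69*77 - 90) - 18*12 = (5313 - 90) - 216 = 5223 - 216 = 5007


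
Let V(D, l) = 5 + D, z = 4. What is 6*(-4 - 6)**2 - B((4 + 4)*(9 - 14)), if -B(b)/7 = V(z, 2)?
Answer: 663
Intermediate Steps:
B(b) = -63 (B(b) = -7*(5 + 4) = -7*9 = -63)
6*(-4 - 6)**2 - B((4 + 4)*(9 - 14)) = 6*(-4 - 6)**2 - 1*(-63) = 6*(-10)**2 + 63 = 6*100 + 63 = 600 + 63 = 663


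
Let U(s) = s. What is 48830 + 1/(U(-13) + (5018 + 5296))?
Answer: 502997831/10301 ≈ 48830.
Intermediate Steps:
48830 + 1/(U(-13) + (5018 + 5296)) = 48830 + 1/(-13 + (5018 + 5296)) = 48830 + 1/(-13 + 10314) = 48830 + 1/10301 = 502997831/10301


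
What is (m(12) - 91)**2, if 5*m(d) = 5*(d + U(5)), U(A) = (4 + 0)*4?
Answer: 3969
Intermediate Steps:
U(A) = 16 (U(A) = 4*4 = 16)
m(d) = 16 + d (m(d) = (5*(d + 16))/5 = (5*(16 + d))/5 = (80 + 5*d)/5 = 16 + d)
(m(12) - 91)**2 = ((16 + 12) - 91)**2 = (28 - 91)**2 = (-63)**2 = 3969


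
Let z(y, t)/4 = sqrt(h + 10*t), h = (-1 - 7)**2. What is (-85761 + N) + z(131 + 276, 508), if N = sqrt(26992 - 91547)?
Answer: -85761 + 8*sqrt(1286) + I*sqrt(64555) ≈ -85474.0 + 254.08*I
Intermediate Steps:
h = 64 (h = (-8)**2 = 64)
z(y, t) = 4*sqrt(64 + 10*t)
N = I*sqrt(64555) (N = sqrt(-64555) = I*sqrt(64555) ≈ 254.08*I)
(-85761 + N) + z(131 + 276, 508) = (-85761 + I*sqrt(64555)) + 4*sqrt(64 + 10*508) = (-85761 + I*sqrt(64555)) + 4*sqrt(64 + 5080) = (-85761 + I*sqrt(64555)) + 4*sqrt(5144) = (-85761 + I*sqrt(64555)) + 4*(2*sqrt(1286)) = (-85761 + I*sqrt(64555)) + 8*sqrt(1286) = -85761 + 8*sqrt(1286) + I*sqrt(64555)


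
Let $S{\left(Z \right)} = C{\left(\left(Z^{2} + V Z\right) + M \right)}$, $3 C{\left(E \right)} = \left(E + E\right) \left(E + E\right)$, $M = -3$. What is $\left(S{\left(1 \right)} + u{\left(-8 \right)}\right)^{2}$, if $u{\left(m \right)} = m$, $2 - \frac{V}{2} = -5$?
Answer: $33856$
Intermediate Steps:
$V = 14$ ($V = 4 - -10 = 4 + 10 = 14$)
$C{\left(E \right)} = \frac{4 E^{2}}{3}$ ($C{\left(E \right)} = \frac{\left(E + E\right) \left(E + E\right)}{3} = \frac{2 E 2 E}{3} = \frac{4 E^{2}}{3}$)
$S{\left(Z \right)} = \frac{4 \left(-3 + Z^{2} + 14 Z\right)^{2}}{3}$ ($S{\left(Z \right)} = \frac{4 \left(\left(Z^{2} + 14 Z\right) - 3\right)^{2}}{3} = \frac{4 \left(-3 + Z^{2} + 14 Z\right)^{2}}{3}$)
$\left(S{\left(1 \right)} + u{\left(-8 \right)}\right)^{2} = \left(\frac{4 \left(-3 + 1^{2} + 14 \cdot 1\right)^{2}}{3} - 8\right)^{2} = \left(\frac{4 \left(-3 + 1 + 14\right)^{2}}{3} - 8\right)^{2} = \left(\frac{4 \cdot 12^{2}}{3} - 8\right)^{2} = \left(\frac{4}{3} \cdot 144 - 8\right)^{2} = \left(192 - 8\right)^{2} = 184^{2} = 33856$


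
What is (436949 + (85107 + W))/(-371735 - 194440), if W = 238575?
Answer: -760631/566175 ≈ -1.3435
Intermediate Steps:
(436949 + (85107 + W))/(-371735 - 194440) = (436949 + (85107 + 238575))/(-371735 - 194440) = (436949 + 323682)/(-566175) = 760631*(-1/566175) = -760631/566175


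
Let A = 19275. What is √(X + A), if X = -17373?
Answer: √1902 ≈ 43.612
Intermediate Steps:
√(X + A) = √(-17373 + 19275) = √1902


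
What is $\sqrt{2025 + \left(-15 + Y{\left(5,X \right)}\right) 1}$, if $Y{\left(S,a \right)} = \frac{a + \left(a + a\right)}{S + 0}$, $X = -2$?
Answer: $\frac{18 \sqrt{155}}{5} \approx 44.82$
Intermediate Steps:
$Y{\left(S,a \right)} = \frac{3 a}{S}$ ($Y{\left(S,a \right)} = \frac{a + 2 a}{S} = \frac{3 a}{S}$)
$\sqrt{2025 + \left(-15 + Y{\left(5,X \right)}\right) 1} = \sqrt{2025 + \left(-15 + 3 \left(-2\right) \frac{1}{5}\right) 1} = \sqrt{2025 + \left(-15 - \frac{6}{5}\right) 1} = \sqrt{2025 - \frac{81}{5}} = \sqrt{\frac{10044}{5}} = \frac{18 \sqrt{155}}{5}$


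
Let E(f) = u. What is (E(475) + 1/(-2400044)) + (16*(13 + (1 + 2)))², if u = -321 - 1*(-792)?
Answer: 158419704307/2400044 ≈ 66007.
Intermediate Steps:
u = 471 (u = -321 + 792 = 471)
E(f) = 471
(E(475) + 1/(-2400044)) + (16*(13 + (1 + 2)))² = (471 + 1/(-2400044)) + (16*(13 + (1 + 2)))² = (471 - 1/2400044) + (16*(13 + 3))² = 1130420723/2400044 + (16*16)² = 1130420723/2400044 + 256² = 1130420723/2400044 + 65536 = 158419704307/2400044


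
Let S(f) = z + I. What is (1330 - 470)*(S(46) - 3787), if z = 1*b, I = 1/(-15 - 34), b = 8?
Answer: -159247920/49 ≈ -3.2500e+6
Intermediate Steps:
I = -1/49 (I = 1/(-49) = -1/49 ≈ -0.020408)
z = 8 (z = 1*8 = 8)
S(f) = 391/49 (S(f) = 8 - 1/49 = 391/49)
(1330 - 470)*(S(46) - 3787) = (1330 - 470)*(391/49 - 3787) = 860*(-185172/49) = -159247920/49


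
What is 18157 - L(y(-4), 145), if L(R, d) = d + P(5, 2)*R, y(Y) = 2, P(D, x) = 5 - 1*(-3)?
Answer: 17996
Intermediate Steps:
P(D, x) = 8 (P(D, x) = 5 + 3 = 8)
L(R, d) = d + 8*R
18157 - L(y(-4), 145) = 18157 - (145 + 8*2) = 18157 - (145 + 16) = 18157 - 1*161 = 18157 - 161 = 17996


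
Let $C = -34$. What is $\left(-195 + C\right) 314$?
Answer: $-71906$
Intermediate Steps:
$\left(-195 + C\right) 314 = \left(-195 - 34\right) 314 = \left(-229\right) 314 = -71906$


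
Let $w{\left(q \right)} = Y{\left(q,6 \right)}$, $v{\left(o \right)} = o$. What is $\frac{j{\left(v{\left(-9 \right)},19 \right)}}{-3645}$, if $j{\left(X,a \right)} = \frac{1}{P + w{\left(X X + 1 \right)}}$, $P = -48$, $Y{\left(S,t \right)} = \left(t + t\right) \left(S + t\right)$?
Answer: $- \frac{1}{3674160} \approx -2.7217 \cdot 10^{-7}$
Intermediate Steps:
$Y{\left(S,t \right)} = 2 t \left(S + t\right)$
$w{\left(q \right)} = 72 + 12 q$ ($w{\left(q \right)} = 2 \cdot 6 \left(q + 6\right) = 2 \cdot 6 \left(6 + q\right) = 72 + 12 q$)
$j{\left(X,a \right)} = \frac{1}{36 + 12 X^{2}}$ ($j{\left(X,a \right)} = \frac{1}{-48 + \left(72 + 12 \left(X X + 1\right)\right)} = \frac{1}{-48 + \left(72 + 12 \left(X^{2} + 1\right)\right)} = \frac{1}{-48 + \left(72 + 12 \left(1 + X^{2}\right)\right)} = \frac{1}{-48 + \left(72 + \left(12 + 12 X^{2}\right)\right)} = \frac{1}{-48 + \left(84 + 12 X^{2}\right)} = \frac{1}{36 + 12 X^{2}}$)
$\frac{j{\left(v{\left(-9 \right)},19 \right)}}{-3645} = \frac{\frac{1}{12} \frac{1}{3 + \left(-9\right)^{2}}}{-3645} = \frac{1}{12 \left(3 + 81\right)} \left(- \frac{1}{3645}\right) = \frac{1}{12 \cdot 84} \left(- \frac{1}{3645}\right) = \frac{1}{12} \cdot \frac{1}{84} \left(- \frac{1}{3645}\right) = \frac{1}{1008} \left(- \frac{1}{3645}\right) = - \frac{1}{3674160}$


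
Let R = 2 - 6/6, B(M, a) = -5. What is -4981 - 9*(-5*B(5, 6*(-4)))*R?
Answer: -5206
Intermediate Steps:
R = 1 (R = 2 - 6/6 = 2 - 1*1 = 2 - 1 = 1)
-4981 - 9*(-5*B(5, 6*(-4)))*R = -4981 - 9*(-5*(-5)) = -4981 - 9*25 = -4981 - 225 = -5206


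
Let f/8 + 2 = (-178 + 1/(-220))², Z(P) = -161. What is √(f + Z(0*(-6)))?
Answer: √3065026142/110 ≈ 503.30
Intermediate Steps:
f = 1533487121/6050 (f = -16 + 8*(-178 + 1/(-220))² = -16 + 8*(-178 - 1/220)² = -16 + 8*(-39161/220)² = -16 + 8*(1533583921/48400) = -16 + 1533583921/6050 = 1533487121/6050 ≈ 2.5347e+5)
√(f + Z(0*(-6))) = √(1533487121/6050 - 161) = √(1532513071/6050) = √3065026142/110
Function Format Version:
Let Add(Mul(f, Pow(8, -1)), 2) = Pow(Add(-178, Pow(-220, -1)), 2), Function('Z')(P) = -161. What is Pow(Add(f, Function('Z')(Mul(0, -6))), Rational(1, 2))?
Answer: Mul(Rational(1, 110), Pow(3065026142, Rational(1, 2))) ≈ 503.30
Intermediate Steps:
f = Rational(1533487121, 6050) (f = Add(-16, Mul(8, Pow(Add(-178, Pow(-220, -1)), 2))) = Add(-16, Mul(8, Pow(Add(-178, Rational(-1, 220)), 2))) = Add(-16, Mul(8, Pow(Rational(-39161, 220), 2))) = Add(-16, Mul(8, Rational(1533583921, 48400))) = Add(-16, Rational(1533583921, 6050)) = Rational(1533487121, 6050) ≈ 2.5347e+5)
Pow(Add(f, Function('Z')(Mul(0, -6))), Rational(1, 2)) = Pow(Add(Rational(1533487121, 6050), -161), Rational(1, 2)) = Pow(Rational(1532513071, 6050), Rational(1, 2)) = Mul(Rational(1, 110), Pow(3065026142, Rational(1, 2)))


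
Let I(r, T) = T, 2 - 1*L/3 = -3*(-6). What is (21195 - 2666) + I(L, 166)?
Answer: 18695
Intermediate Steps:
L = -48 (L = 6 - (-9)*(-6) = 6 - 3*18 = 6 - 54 = -48)
(21195 - 2666) + I(L, 166) = (21195 - 2666) + 166 = 18529 + 166 = 18695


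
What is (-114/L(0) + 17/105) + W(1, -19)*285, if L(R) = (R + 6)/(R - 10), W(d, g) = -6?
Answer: -159583/105 ≈ -1519.8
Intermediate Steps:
L(R) = (6 + R)/(-10 + R)
(-114/L(0) + 17/105) + W(1, -19)*285 = (-114*(-10 + 0)/(6 + 0) + 17/105) - 6*285 = (-114/(6/(-10)) + 17*(1/105)) - 1710 = (-114/((-1/10*6)) + 17/105) - 1710 = (-114/(-3/5) + 17/105) - 1710 = (-114*(-5/3) + 17/105) - 1710 = (190 + 17/105) - 1710 = 19967/105 - 1710 = -159583/105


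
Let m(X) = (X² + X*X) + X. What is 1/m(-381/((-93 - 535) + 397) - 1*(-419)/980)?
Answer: 58104200/621944031 ≈ 0.093423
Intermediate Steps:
m(X) = X + 2*X² (m(X) = (X² + X²) + X = 2*X² + X = X + 2*X²)
1/m(-381/((-93 - 535) + 397) - 1*(-419)/980) = 1/((-381/((-93 - 535) + 397) - 1*(-419)/980)*(1 + 2*(-381/((-93 - 535) + 397) - 1*(-419)/980))) = 1/((-381/(-628 + 397) + 419*(1/980))*(1 + 2*(-381/(-628 + 397) + 419*(1/980)))) = 1/((-381/(-231) + 419/980)*(1 + 2*(-381/(-231) + 419/980))) = 1/((-381*(-1/231) + 419/980)*(1 + 2*(-381*(-1/231) + 419/980))) = 1/((127/77 + 419/980)*(1 + 2*(127/77 + 419/980))) = 1/(22389*(1 + 2*(22389/10780))/10780) = 1/(22389*(1 + 22389/5390)/10780) = 1/((22389/10780)*(27779/5390)) = 1/(621944031/58104200) = 58104200/621944031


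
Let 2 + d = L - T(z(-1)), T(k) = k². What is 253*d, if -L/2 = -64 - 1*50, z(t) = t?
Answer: 56925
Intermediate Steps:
L = 228 (L = -2*(-64 - 1*50) = -2*(-64 - 50) = -2*(-114) = 228)
d = 225 (d = -2 + (228 - 1*(-1)²) = -2 + (228 - 1*1) = -2 + (228 - 1) = -2 + 227 = 225)
253*d = 253*225 = 56925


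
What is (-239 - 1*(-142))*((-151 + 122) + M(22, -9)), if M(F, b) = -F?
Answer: 4947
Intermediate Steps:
(-239 - 1*(-142))*((-151 + 122) + M(22, -9)) = (-239 - 1*(-142))*((-151 + 122) - 1*22) = (-239 + 142)*(-29 - 22) = -97*(-51) = 4947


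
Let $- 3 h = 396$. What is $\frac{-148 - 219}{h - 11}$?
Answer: $\frac{367}{143} \approx 2.5664$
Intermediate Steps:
$h = -132$ ($h = \left(- \frac{1}{3}\right) 396 = -132$)
$\frac{-148 - 219}{h - 11} = \frac{-148 - 219}{-132 - 11} = - \frac{367}{-143} = \left(-367\right) \left(- \frac{1}{143}\right) = \frac{367}{143}$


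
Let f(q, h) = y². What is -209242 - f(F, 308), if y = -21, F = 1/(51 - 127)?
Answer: -209683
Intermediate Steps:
F = -1/76 (F = 1/(-76) = -1/76 ≈ -0.013158)
f(q, h) = 441 (f(q, h) = (-21)² = 441)
-209242 - f(F, 308) = -209242 - 1*441 = -209242 - 441 = -209683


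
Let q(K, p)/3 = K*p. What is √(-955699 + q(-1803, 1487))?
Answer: 17*I*√31138 ≈ 2999.8*I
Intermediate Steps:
q(K, p) = 3*K*p (q(K, p) = 3*(K*p) = 3*K*p)
√(-955699 + q(-1803, 1487)) = √(-955699 + 3*(-1803)*1487) = √(-955699 - 8043183) = √(-8998882) = 17*I*√31138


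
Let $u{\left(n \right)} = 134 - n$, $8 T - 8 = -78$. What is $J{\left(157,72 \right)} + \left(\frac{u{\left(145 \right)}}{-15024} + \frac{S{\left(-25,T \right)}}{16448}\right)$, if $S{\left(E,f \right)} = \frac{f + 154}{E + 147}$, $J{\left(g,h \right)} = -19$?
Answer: $- \frac{143196934921}{7536999936} \approx -18.999$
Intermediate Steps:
$T = - \frac{35}{4}$ ($T = 1 + \frac{1}{8} \left(-78\right) = 1 - \frac{39}{4} = - \frac{35}{4} \approx -8.75$)
$S{\left(E,f \right)} = \frac{154 + f}{147 + E}$
$J{\left(157,72 \right)} + \left(\frac{u{\left(145 \right)}}{-15024} + \frac{S{\left(-25,T \right)}}{16448}\right) = -19 + \left(\frac{134 - 145}{-15024} + \frac{\frac{1}{147 - 25} \left(154 - \frac{35}{4}\right)}{16448}\right) = -19 + \left(\left(134 - 145\right) \left(- \frac{1}{15024}\right) + \frac{1}{122} \cdot \frac{581}{4} \cdot \frac{1}{16448}\right) = -19 + \left(\left(-11\right) \left(- \frac{1}{15024}\right) + \frac{1}{122} \cdot \frac{581}{4} \cdot \frac{1}{16448}\right) = -19 + \left(\frac{11}{15024} + \frac{581}{488} \cdot \frac{1}{16448}\right) = -19 + \left(\frac{11}{15024} + \frac{581}{8026624}\right) = -19 + \frac{6063863}{7536999936} = - \frac{143196934921}{7536999936}$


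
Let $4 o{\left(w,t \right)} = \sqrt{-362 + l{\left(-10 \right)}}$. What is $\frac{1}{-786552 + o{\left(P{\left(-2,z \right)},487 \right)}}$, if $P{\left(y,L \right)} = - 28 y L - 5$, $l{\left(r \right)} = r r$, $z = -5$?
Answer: $- \frac{6292416}{4949312389763} - \frac{2 i \sqrt{262}}{4949312389763} \approx -1.2714 \cdot 10^{-6} - 6.5409 \cdot 10^{-12} i$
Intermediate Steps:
$l{\left(r \right)} = r^{2}$
$P{\left(y,L \right)} = -5 - 28 L y$ ($P{\left(y,L \right)} = - 28 L y - 5 = -5 - 28 L y$)
$o{\left(w,t \right)} = \frac{i \sqrt{262}}{4}$ ($o{\left(w,t \right)} = \frac{\sqrt{-362 + \left(-10\right)^{2}}}{4} = \frac{\sqrt{-362 + 100}}{4} = \frac{\sqrt{-262}}{4} = \frac{i \sqrt{262}}{4}$)
$\frac{1}{-786552 + o{\left(P{\left(-2,z \right)},487 \right)}} = \frac{1}{-786552 + \frac{i \sqrt{262}}{4}}$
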